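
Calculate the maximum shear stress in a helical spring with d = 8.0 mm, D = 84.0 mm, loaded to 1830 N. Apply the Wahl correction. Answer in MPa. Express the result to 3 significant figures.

Spring index C = D/d = 84.0/8.0 = 10.5000
K_W = (4C−1)/(4C−4) + 0.615/C = 41.000/38.000 + 0.0586 = 1.1375
τ₀ = 8FD/(πd³) = 8·1830·84.0/(π·8.0³) = 1.22976e+06/1608.5 = 764.54 MPa
τ_max = K·τ₀ = 1.1375 × 764.54 = 869.68 MPa

870 MPa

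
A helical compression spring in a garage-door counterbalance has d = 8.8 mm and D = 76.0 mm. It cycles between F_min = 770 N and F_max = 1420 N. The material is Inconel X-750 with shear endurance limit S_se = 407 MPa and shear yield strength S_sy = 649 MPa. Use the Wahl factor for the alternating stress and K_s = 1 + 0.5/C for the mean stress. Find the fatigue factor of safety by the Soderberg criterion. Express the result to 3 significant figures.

1.30

C = D/d = 76.0/8.8 = 8.6364; K_W = (4C−1)/(4C−4)+0.615/C = 1.1694; K_s = 1+0.5/C = 1.0579
F_a = (F_max−F_min)/2 = 325 N; F_m = (F_max+F_min)/2 = 1095 N
τ_a = K_W·8F_aD/(πd³) = 1.1694 × 92.297 = 107.93 MPa
τ_m = K_s·8F_mD/(πd³) = 1.0579 × 310.97 = 328.97 MPa
Soderberg: 1/n_f = τ_a/S_se + τ_m/S_sy = 107.93/407 + 328.97/649 = 0.26520 + 0.50689 = 0.77209
n_f = 1/0.77209 = 1.295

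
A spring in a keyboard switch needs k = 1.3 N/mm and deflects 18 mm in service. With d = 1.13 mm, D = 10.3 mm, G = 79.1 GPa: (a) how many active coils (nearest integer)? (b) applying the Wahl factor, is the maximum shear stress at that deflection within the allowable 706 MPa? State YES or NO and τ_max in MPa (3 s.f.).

N_a = Gd⁴/(8D³k) = (79.1×10³)(1.13⁴)/(8·10.3³·1.3) = 11.35 → N_a = 11
Actual rate k = Gd⁴/(8D³·11) = 1.3412 N/mm
Working load F = kδ = 1.3412·18 = 24.142 N
C = 10.3/1.13 = 9.1150; K_W = (4C−1)/(4C−4)+0.615/C = 1.1599
τ_max = K_W·8FD/(πd³) = 1.1599·438.84 = 509.01 MPa
τ_max ≤ 706 MPa → acceptable

(a) 11 coils; (b) YES, τ_max = 509 MPa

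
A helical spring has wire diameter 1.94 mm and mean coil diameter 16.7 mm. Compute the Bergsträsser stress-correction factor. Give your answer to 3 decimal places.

C = D/d = 16.7/1.94 = 8.6082
K_B = (4C+2)/(4C−3) = 36.433/31.433 = 1.1591

1.159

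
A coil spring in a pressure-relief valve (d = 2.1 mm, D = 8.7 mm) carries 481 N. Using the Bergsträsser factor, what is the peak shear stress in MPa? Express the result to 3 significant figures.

1570 MPa

Spring index C = D/d = 8.7/2.1 = 4.1429
K_B = (4C+2)/(4C−3) = 18.571/13.571 = 1.3684
τ₀ = 8FD/(πd³) = 8·481·8.7/(π·2.1³) = 33477.6/29.094 = 1150.7 MPa
τ_max = K·τ₀ = 1.3684 × 1150.7 = 1574.6 MPa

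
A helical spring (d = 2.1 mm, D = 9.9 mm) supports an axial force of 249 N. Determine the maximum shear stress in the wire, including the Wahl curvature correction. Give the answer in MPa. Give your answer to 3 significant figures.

Spring index C = D/d = 9.9/2.1 = 4.7143
K_W = (4C−1)/(4C−4) + 0.615/C = 17.857/14.857 + 0.1305 = 1.3324
τ₀ = 8FD/(πd³) = 8·249·9.9/(π·2.1³) = 19720.8/29.094 = 677.82 MPa
τ_max = K·τ₀ = 1.3324 × 677.82 = 903.12 MPa

903 MPa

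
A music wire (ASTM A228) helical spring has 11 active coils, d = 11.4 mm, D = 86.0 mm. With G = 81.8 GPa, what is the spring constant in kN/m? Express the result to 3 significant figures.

k = Gd⁴/(8D³N_a) = (81.8×10³ × 11.4⁴) / (8 × 86.0³ × 11)
  = 1.38157e+09 / 5.59729e+07 = 24.683 N/mm

24.7 kN/m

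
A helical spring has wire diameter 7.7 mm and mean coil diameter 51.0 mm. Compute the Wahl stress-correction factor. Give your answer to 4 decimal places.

1.2262

C = D/d = 51.0/7.7 = 6.6234
K_W = (4C−1)/(4C−4) + 0.615/C = 25.494/22.494 + 0.0929 = 1.2262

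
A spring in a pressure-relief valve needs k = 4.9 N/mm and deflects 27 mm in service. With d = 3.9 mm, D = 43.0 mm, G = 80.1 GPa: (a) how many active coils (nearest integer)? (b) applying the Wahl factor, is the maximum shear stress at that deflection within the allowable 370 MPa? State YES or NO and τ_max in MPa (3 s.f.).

(a) 6 coils; (b) YES, τ_max = 274 MPa

N_a = Gd⁴/(8D³k) = (80.1×10³)(3.9⁴)/(8·43.0³·4.9) = 5.946 → N_a = 6
Actual rate k = Gd⁴/(8D³·6) = 4.8556 N/mm
Working load F = kδ = 4.8556·27 = 131.1 N
C = 43.0/3.9 = 11.0256; K_W = (4C−1)/(4C−4)+0.615/C = 1.1306
τ_max = K_W·8FD/(πd³) = 1.1306·242 = 273.61 MPa
τ_max ≤ 370 MPa → acceptable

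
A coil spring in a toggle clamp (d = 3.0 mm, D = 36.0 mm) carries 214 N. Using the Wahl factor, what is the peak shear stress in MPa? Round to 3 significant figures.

813 MPa

Spring index C = D/d = 36.0/3.0 = 12.0000
K_W = (4C−1)/(4C−4) + 0.615/C = 47.000/44.000 + 0.0512 = 1.1194
τ₀ = 8FD/(πd³) = 8·214·36.0/(π·3.0³) = 61632/84.823 = 726.6 MPa
τ_max = K·τ₀ = 1.1194 × 726.6 = 813.37 MPa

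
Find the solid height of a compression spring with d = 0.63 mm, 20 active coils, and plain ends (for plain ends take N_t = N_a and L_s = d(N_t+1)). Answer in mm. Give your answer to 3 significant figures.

13.2 mm

plain ends: N_t = N_a = 20
L_s = d·(N_t+1) = 0.63 × 21 = 13.23 mm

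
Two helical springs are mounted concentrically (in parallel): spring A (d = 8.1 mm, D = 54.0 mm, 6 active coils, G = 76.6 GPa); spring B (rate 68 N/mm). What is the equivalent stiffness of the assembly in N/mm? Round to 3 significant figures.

112 N/mm

k_A = Gd⁴/(8D³N_a) = (76.6×10³)(8.1⁴)/(8·54.0³·6) = 43.626 N/mm
Parallel: k_eq = 43.626 + 68 = 111.63 N/mm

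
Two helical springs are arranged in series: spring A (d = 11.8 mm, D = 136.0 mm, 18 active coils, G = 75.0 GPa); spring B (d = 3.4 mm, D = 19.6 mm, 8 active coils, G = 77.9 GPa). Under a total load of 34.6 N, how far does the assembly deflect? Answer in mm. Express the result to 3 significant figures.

k_A = Gd⁴/(8D³N_a) = (75.0×10³)(11.8⁴)/(8·136.0³·18) = 4.0143 N/mm
k_B = Gd⁴/(8D³N_a) = (77.9×10³)(3.4⁴)/(8·19.6³·8) = 21.603 N/mm
Series: 1/k_eq = 1/4.0143 + 1/21.603 = 0.2954; k_eq = 3.3852 N/mm
δ = F/k_eq = 34.6/3.3852 = 10.221 mm

10.2 mm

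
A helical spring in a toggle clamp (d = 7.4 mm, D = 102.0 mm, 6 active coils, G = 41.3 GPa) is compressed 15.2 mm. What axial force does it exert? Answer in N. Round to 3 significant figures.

37.0 N

k = Gd⁴/(8D³N_a) = (41.3×10³)(7.4⁴)/(8·102.0³·6) = 2.4313 N/mm
F = k·δ = 2.4313 × 15.2 = 36.955 N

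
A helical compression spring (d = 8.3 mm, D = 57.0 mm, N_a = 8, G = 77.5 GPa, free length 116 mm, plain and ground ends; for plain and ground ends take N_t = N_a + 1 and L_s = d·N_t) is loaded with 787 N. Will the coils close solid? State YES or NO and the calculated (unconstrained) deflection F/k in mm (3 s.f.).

NO, δ = 25.4 mm

k = Gd⁴/(8D³N_a) = (77.5×10³)(8.3⁴)/(8·57.0³·8) = 31.032 N/mm
N_t = 9; L_s = 8.3·9 = 74.7 mm; δ_solid = L₀ − L_s = 116 − 74.7 = 41.3 mm
δ = F/k = 787/31.032 = 25.361 mm
δ < δ_solid → spring does not go solid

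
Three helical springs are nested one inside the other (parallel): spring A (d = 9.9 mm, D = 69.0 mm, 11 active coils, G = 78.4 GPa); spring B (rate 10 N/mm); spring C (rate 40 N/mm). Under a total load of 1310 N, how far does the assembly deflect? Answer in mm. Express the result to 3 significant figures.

17.2 mm

k_A = Gd⁴/(8D³N_a) = (78.4×10³)(9.9⁴)/(8·69.0³·11) = 26.051 N/mm
Parallel: k_eq = 26.051 + 10 + 40 = 76.051 N/mm
δ = F/k_eq = 1310/76.051 = 17.225 mm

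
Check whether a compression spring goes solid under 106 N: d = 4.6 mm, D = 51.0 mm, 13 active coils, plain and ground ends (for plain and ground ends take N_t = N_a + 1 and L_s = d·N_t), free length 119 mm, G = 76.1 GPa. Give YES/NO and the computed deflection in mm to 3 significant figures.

k = Gd⁴/(8D³N_a) = (76.1×10³)(4.6⁴)/(8·51.0³·13) = 2.4699 N/mm
N_t = 14; L_s = 4.6·14 = 64.4 mm; δ_solid = L₀ − L_s = 119 − 64.4 = 54.6 mm
δ = F/k = 106/2.4699 = 42.917 mm
δ < δ_solid → spring does not go solid

NO, δ = 42.9 mm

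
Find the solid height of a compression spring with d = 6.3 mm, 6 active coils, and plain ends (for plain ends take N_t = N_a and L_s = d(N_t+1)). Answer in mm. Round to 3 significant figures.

plain ends: N_t = N_a = 6
L_s = d·(N_t+1) = 6.3 × 7 = 44.1 mm

44.1 mm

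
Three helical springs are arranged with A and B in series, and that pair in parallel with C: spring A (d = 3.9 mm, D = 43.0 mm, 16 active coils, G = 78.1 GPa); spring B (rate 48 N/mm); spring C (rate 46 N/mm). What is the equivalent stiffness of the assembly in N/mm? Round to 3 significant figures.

k_A = Gd⁴/(8D³N_a) = (78.1×10³)(3.9⁴)/(8·43.0³·16) = 1.7754 N/mm
Springs A,B series: k_AB = 1/(1/1.7754+1/48) = 1.7121 N/mm; parallel with C: k_eq = 1.7121+46 = 47.712 N/mm

47.7 N/mm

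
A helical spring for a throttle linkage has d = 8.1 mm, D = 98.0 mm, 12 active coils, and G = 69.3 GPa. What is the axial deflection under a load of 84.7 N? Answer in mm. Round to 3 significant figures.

k = Gd⁴/(8D³N_a) = (69.3×10³)(8.1⁴)/(8·98.0³·12) = 3.3016 N/mm
δ = F/k = 84.7 / 3.3016 = 25.654 mm

25.7 mm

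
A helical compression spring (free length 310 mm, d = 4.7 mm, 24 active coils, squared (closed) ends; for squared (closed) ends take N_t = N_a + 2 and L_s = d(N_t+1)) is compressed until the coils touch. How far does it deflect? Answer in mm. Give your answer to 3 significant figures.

N_t = 26; L_s = 4.7·27 = 126.9 mm
δ_solid = L₀ − L_s = 310 − 126.9 = 183.1 mm

183 mm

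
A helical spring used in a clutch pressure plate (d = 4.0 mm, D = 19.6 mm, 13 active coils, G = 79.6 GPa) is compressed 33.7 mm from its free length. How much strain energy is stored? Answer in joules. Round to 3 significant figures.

14.8 J

k = Gd⁴/(8D³N_a) = (79.6×10³)(4.0⁴)/(8·19.6³·13) = 26.023 N/mm
U = ½kδ² = 0.5 × 26.023 × 33.7² = 14777 N·mm = 14.777 J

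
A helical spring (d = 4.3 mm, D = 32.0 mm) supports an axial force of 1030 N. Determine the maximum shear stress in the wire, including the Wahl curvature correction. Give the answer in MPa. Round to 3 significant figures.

Spring index C = D/d = 32.0/4.3 = 7.4419
K_W = (4C−1)/(4C−4) + 0.615/C = 28.767/25.767 + 0.0826 = 1.1991
τ₀ = 8FD/(πd³) = 8·1030·32.0/(π·4.3³) = 263680/249.78 = 1055.7 MPa
τ_max = K·τ₀ = 1.1991 × 1055.7 = 1265.8 MPa

1270 MPa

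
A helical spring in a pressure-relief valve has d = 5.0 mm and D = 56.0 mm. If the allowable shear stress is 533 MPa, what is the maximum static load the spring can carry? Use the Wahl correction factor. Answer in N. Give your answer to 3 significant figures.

414 N

C = D/d = 56.0/5.0 = 11.2000
K_W = (4C−1)/(4C−4) + 0.615/C = 43.800/40.800 + 0.0549 = 1.1284
τ_max = K·8FD/(πd³) → F_max = τ_allow·πd³/(8DK)
F_max = 533·π·5.0³/(8·56.0·1.1284) = 2.0931e+05/505.54 = 414.03 N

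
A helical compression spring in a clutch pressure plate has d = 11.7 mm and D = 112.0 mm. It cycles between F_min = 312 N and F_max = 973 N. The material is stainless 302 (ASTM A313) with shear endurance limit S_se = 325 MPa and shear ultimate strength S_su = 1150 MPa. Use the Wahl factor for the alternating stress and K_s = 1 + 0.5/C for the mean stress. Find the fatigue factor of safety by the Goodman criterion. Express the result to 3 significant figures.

3.19

C = D/d = 112.0/11.7 = 9.5726; K_W = (4C−1)/(4C−4)+0.615/C = 1.1517; K_s = 1+0.5/C = 1.0522
F_a = (F_max−F_min)/2 = 330.5 N; F_m = (F_max+F_min)/2 = 642.5 N
τ_a = K_W·8F_aD/(πd³) = 1.1517 × 58.853 = 67.783 MPa
τ_m = K_s·8F_mD/(πd³) = 1.0522 × 114.41 = 120.39 MPa
Goodman: 1/n_f = τ_a/S_se + τ_m/S_su = 67.783/325 + 120.39/1150 = 0.20856 + 0.10469 = 0.31325
n_f = 1/0.31325 = 3.192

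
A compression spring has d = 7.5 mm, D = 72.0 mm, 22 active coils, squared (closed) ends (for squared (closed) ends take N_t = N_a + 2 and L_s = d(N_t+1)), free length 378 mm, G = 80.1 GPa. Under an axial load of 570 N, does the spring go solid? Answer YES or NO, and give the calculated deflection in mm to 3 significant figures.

NO, δ = 148 mm

k = Gd⁴/(8D³N_a) = (80.1×10³)(7.5⁴)/(8·72.0³·22) = 3.858 N/mm
N_t = 24; L_s = 7.5·25 = 187.5 mm; δ_solid = L₀ − L_s = 378 − 187.5 = 190.5 mm
δ = F/k = 570/3.858 = 147.74 mm
δ < δ_solid → spring does not go solid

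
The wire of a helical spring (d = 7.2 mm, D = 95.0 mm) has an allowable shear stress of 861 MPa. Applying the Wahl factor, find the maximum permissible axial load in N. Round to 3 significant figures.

C = D/d = 95.0/7.2 = 13.1944
K_W = (4C−1)/(4C−4) + 0.615/C = 51.778/48.778 + 0.0466 = 1.1081
τ_max = K·8FD/(πd³) → F_max = τ_allow·πd³/(8DK)
F_max = 861·π·7.2³/(8·95.0·1.1081) = 1.0096e+06/842.17 = 1198.8 N

1200 N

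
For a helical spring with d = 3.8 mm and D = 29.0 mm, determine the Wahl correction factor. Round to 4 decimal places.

C = D/d = 29.0/3.8 = 7.6316
K_W = (4C−1)/(4C−4) + 0.615/C = 29.526/26.526 + 0.0806 = 1.1937

1.1937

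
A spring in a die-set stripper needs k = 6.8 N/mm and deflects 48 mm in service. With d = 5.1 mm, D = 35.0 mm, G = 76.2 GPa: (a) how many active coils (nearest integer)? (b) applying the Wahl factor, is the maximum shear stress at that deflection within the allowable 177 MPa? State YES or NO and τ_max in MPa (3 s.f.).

N_a = Gd⁴/(8D³k) = (76.2×10³)(5.1⁴)/(8·35.0³·6.8) = 22.1 → N_a = 22
Actual rate k = Gd⁴/(8D³·22) = 6.8315 N/mm
Working load F = kδ = 6.8315·48 = 327.91 N
C = 35.0/5.1 = 6.8627; K_W = (4C−1)/(4C−4)+0.615/C = 1.2175
τ_max = K_W·8FD/(πd³) = 1.2175·220.32 = 268.25 MPa
τ_max > 177 MPa → exceeds allowable

(a) 22 coils; (b) NO, τ_max = 268 MPa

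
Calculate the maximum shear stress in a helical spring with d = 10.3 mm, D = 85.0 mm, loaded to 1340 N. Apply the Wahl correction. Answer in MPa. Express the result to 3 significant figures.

313 MPa

Spring index C = D/d = 85.0/10.3 = 8.2524
K_W = (4C−1)/(4C−4) + 0.615/C = 32.010/29.010 + 0.0745 = 1.1779
τ₀ = 8FD/(πd³) = 8·1340·85.0/(π·10.3³) = 911200/3432.9 = 265.43 MPa
τ_max = K·τ₀ = 1.1779 × 265.43 = 312.66 MPa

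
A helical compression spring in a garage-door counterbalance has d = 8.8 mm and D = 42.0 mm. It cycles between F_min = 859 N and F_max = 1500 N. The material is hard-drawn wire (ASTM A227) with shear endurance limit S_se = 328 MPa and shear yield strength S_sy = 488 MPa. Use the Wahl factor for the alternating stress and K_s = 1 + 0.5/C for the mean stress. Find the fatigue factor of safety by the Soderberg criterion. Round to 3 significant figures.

1.61

C = D/d = 42.0/8.8 = 4.7727; K_W = (4C−1)/(4C−4)+0.615/C = 1.3277; K_s = 1+0.5/C = 1.1048
F_a = (F_max−F_min)/2 = 320.5 N; F_m = (F_max+F_min)/2 = 1179.5 N
τ_a = K_W·8F_aD/(πd³) = 1.3277 × 50.3 = 66.781 MPa
τ_m = K_s·8F_mD/(πd³) = 1.1048 × 185.11 = 204.51 MPa
Soderberg: 1/n_f = τ_a/S_se + τ_m/S_sy = 66.781/328 + 204.51/488 = 0.20360 + 0.41907 = 0.62267
n_f = 1/0.62267 = 1.606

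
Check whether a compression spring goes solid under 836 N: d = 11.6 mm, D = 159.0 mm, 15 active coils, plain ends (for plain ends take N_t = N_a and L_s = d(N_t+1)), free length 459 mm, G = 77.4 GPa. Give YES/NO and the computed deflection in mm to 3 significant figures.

YES, δ = 288 mm

k = Gd⁴/(8D³N_a) = (77.4×10³)(11.6⁴)/(8·159.0³·15) = 2.9054 N/mm
N_t = 15; L_s = 11.6·16 = 185.6 mm; δ_solid = L₀ − L_s = 459 − 185.6 = 273.4 mm
δ = F/k = 836/2.9054 = 287.74 mm
δ ≥ δ_solid → spring goes solid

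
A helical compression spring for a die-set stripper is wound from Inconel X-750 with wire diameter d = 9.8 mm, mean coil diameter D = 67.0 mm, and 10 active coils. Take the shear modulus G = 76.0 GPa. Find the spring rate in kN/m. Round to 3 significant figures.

k = Gd⁴/(8D³N_a) = (76.0×10³ × 9.8⁴) / (8 × 67.0³ × 10)
  = 7.01e+08 / 2.4061e+07 = 29.134 N/mm

29.1 kN/m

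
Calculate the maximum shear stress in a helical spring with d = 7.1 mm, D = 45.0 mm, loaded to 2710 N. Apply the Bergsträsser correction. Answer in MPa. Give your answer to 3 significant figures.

Spring index C = D/d = 45.0/7.1 = 6.3380
K_B = (4C+2)/(4C−3) = 27.352/22.352 = 1.2237
τ₀ = 8FD/(πd³) = 8·2710·45.0/(π·7.1³) = 975600/1124.4 = 867.65 MPa
τ_max = K·τ₀ = 1.2237 × 867.65 = 1061.7 MPa

1060 MPa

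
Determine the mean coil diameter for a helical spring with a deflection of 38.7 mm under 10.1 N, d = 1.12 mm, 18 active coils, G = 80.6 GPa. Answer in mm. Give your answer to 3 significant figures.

Required rate k = F/δ = 10.1/38.7 = 0.26098 N/mm
D = (Gd⁴/(8N_a·k))^(1/3) = (80.6×10³·1.12⁴/(8·18·0.26098))^(1/3)
  = (3374.69)^(1/3) = 14.9995 mm

15.0 mm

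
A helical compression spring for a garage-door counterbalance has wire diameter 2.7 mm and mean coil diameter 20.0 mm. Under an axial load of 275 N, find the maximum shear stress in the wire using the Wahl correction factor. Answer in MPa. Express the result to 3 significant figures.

Spring index C = D/d = 20.0/2.7 = 7.4074
K_W = (4C−1)/(4C−4) + 0.615/C = 28.630/25.630 + 0.0830 = 1.2001
τ₀ = 8FD/(πd³) = 8·275·20.0/(π·2.7³) = 44000/61.836 = 711.56 MPa
τ_max = K·τ₀ = 1.2001 × 711.56 = 853.93 MPa

854 MPa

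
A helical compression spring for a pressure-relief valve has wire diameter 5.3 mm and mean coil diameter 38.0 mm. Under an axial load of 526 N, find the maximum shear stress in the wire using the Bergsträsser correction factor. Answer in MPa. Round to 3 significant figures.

Spring index C = D/d = 38.0/5.3 = 7.1698
K_B = (4C+2)/(4C−3) = 30.679/25.679 = 1.1947
τ₀ = 8FD/(πd³) = 8·526·38.0/(π·5.3³) = 159904/467.71 = 341.89 MPa
τ_max = K·τ₀ = 1.1947 × 341.89 = 408.46 MPa

408 MPa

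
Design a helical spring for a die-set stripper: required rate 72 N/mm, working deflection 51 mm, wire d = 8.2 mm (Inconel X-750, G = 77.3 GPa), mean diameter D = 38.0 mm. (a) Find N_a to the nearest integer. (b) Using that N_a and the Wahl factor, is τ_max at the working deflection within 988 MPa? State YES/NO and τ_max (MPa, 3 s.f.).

N_a = Gd⁴/(8D³k) = (77.3×10³)(8.2⁴)/(8·38.0³·72) = 11.06 → N_a = 11
Actual rate k = Gd⁴/(8D³·11) = 72.377 N/mm
Working load F = kδ = 72.377·51 = 3691.2 N
C = 38.0/8.2 = 4.6341; K_W = (4C−1)/(4C−4)+0.615/C = 1.3391
τ_max = K_W·8FD/(πd³) = 1.3391·647.82 = 867.49 MPa
τ_max ≤ 988 MPa → acceptable

(a) 11 coils; (b) YES, τ_max = 867 MPa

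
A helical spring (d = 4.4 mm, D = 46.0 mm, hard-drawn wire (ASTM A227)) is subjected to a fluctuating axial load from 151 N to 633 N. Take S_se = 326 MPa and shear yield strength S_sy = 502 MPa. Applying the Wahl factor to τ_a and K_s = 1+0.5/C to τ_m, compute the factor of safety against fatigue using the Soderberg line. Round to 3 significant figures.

0.438

C = D/d = 46.0/4.4 = 10.4545; K_W = (4C−1)/(4C−4)+0.615/C = 1.1382; K_s = 1+0.5/C = 1.0478
F_a = (F_max−F_min)/2 = 241 N; F_m = (F_max+F_min)/2 = 392 N
τ_a = K_W·8F_aD/(πd³) = 1.1382 × 331.4 = 377.19 MPa
τ_m = K_s·8F_mD/(πd³) = 1.0478 × 539.05 = 564.83 MPa
Soderberg: 1/n_f = τ_a/S_se + τ_m/S_sy = 377.19/326 + 564.83/502 = 1.15702 + 1.12515 = 2.2822
n_f = 1/2.2822 = 0.4382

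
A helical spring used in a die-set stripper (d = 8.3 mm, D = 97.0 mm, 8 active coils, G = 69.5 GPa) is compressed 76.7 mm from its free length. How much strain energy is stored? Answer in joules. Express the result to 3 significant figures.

k = Gd⁴/(8D³N_a) = (69.5×10³)(8.3⁴)/(8·97.0³·8) = 5.6468 N/mm
U = ½kδ² = 0.5 × 5.6468 × 76.7² = 16610 N·mm = 16.61 J

16.6 J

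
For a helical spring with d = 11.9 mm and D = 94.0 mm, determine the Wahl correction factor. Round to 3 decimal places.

C = D/d = 94.0/11.9 = 7.8992
K_W = (4C−1)/(4C−4) + 0.615/C = 30.597/27.597 + 0.0779 = 1.1866

1.187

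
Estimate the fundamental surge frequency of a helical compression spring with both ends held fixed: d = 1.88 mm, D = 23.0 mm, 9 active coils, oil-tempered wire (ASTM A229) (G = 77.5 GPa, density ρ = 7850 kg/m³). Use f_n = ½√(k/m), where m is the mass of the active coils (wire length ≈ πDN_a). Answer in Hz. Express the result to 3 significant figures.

k = Gd⁴/(8D³N_a) = (77.5×10³)(1.88⁴)/(8·23.0³·9) = 1.1051 N/mm = 1105.1 N/m
Wire length L = πDN_a = π·23.0·9 = 650.31 mm
m = ρ·(πd²/4)·L = 7850 × 2.7759×10⁻⁶ m² × 0.65031 m = 0.014171 kg
f_n = ½√(k/m) = 0.5·√(1105.1/0.014171) = 0.5·√(77987) = 139.63 Hz

140 Hz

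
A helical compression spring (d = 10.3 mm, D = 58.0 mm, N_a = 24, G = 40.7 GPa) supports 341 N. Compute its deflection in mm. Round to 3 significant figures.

k = Gd⁴/(8D³N_a) = (40.7×10³)(10.3⁴)/(8·58.0³·24) = 12.228 N/mm
δ = F/k = 341 / 12.228 = 27.887 mm

27.9 mm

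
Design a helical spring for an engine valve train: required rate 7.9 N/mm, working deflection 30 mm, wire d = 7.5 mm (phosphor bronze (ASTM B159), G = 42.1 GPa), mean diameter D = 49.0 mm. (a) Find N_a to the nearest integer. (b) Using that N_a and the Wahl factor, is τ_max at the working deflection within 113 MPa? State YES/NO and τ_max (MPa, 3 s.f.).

N_a = Gd⁴/(8D³k) = (42.1×10³)(7.5⁴)/(8·49.0³·7.9) = 17.92 → N_a = 18
Actual rate k = Gd⁴/(8D³·18) = 7.8628 N/mm
Working load F = kδ = 7.8628·30 = 235.88 N
C = 49.0/7.5 = 6.5333; K_W = (4C−1)/(4C−4)+0.615/C = 1.2297
τ_max = K_W·8FD/(πd³) = 1.2297·69.767 = 85.791 MPa
τ_max ≤ 113 MPa → acceptable

(a) 18 coils; (b) YES, τ_max = 85.8 MPa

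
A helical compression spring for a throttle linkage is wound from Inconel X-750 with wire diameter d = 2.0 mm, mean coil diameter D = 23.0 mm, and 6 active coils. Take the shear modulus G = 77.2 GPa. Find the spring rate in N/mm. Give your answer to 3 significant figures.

k = Gd⁴/(8D³N_a) = (77.2×10³ × 2.0⁴) / (8 × 23.0³ × 6)
  = 1.2352e+06 / 584016 = 2.115 N/mm

2.12 N/mm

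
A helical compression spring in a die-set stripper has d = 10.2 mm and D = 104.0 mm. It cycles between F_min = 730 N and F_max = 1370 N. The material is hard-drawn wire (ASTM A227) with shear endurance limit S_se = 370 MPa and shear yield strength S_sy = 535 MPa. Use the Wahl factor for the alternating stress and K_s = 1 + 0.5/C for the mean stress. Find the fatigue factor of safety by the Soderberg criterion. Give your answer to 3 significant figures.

C = D/d = 104.0/10.2 = 10.1961; K_W = (4C−1)/(4C−4)+0.615/C = 1.1419; K_s = 1+0.5/C = 1.0490
F_a = (F_max−F_min)/2 = 320 N; F_m = (F_max+F_min)/2 = 1050 N
τ_a = K_W·8F_aD/(πd³) = 1.1419 × 79.859 = 91.189 MPa
τ_m = K_s·8F_mD/(πd³) = 1.0490 × 262.04 = 274.89 MPa
Soderberg: 1/n_f = τ_a/S_se + τ_m/S_sy = 91.189/370 + 274.89/535 = 0.24646 + 0.51381 = 0.76026
n_f = 1/0.76026 = 1.315

1.32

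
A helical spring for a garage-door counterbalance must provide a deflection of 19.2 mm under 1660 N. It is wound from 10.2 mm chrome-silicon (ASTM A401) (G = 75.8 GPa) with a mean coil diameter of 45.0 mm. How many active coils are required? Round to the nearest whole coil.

Required rate k = F/δ = 1660/19.2 = 86.458 N/mm
N_a = Gd⁴/(8D³k) = (75.8×10³ × 10.2⁴)/(8 × 45.0³ × 86.458)
    = 8.20484e+08 / 6.30281e+07 = 13.02 → 13 coils

13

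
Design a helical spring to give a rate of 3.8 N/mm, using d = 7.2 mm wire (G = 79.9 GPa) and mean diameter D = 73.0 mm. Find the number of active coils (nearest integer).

N_a = Gd⁴/(8D³k) = (79.9×10³ × 7.2⁴)/(8 × 73.0³ × 3.8)
    = 2.14722e+08 / 1.18261e+07 = 18.16 → 18 coils

18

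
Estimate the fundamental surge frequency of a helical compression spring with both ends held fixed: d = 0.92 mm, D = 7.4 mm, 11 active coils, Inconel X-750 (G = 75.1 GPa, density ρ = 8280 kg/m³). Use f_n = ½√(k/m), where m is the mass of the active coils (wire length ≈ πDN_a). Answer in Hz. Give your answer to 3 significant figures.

k = Gd⁴/(8D³N_a) = (75.1×10³)(0.92⁴)/(8·7.4³·11) = 1.5087 N/mm = 1508.7 N/m
Wire length L = πDN_a = π·7.4·11 = 255.73 mm
m = ρ·(πd²/4)·L = 8280 × 0.66476×10⁻⁶ m² × 0.25573 m = 0.0014076 kg
f_n = ½√(k/m) = 0.5·√(1508.7/0.0014076) = 0.5·√(1.0719e+06) = 517.66 Hz

518 Hz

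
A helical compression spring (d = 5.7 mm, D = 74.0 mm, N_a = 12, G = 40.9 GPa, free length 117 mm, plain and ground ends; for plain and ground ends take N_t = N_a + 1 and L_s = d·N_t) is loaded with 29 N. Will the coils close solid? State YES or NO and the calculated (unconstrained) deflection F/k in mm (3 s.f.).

NO, δ = 26.1 mm

k = Gd⁴/(8D³N_a) = (40.9×10³)(5.7⁴)/(8·74.0³·12) = 1.1098 N/mm
N_t = 13; L_s = 5.7·13 = 74.1 mm; δ_solid = L₀ − L_s = 117 − 74.1 = 42.9 mm
δ = F/k = 29/1.1098 = 26.13 mm
δ < δ_solid → spring does not go solid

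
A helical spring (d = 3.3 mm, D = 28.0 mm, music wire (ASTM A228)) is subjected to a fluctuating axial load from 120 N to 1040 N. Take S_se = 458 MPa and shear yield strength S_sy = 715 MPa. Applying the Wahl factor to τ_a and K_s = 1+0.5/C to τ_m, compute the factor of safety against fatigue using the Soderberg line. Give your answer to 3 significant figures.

0.247

C = D/d = 28.0/3.3 = 8.4848; K_W = (4C−1)/(4C−4)+0.615/C = 1.1727; K_s = 1+0.5/C = 1.0589
F_a = (F_max−F_min)/2 = 460 N; F_m = (F_max+F_min)/2 = 580 N
τ_a = K_W·8F_aD/(πd³) = 1.1727 × 912.67 = 1070.3 MPa
τ_m = K_s·8F_mD/(πd³) = 1.0589 × 1150.8 = 1218.6 MPa
Soderberg: 1/n_f = τ_a/S_se + τ_m/S_sy = 1070.3/458 + 1218.6/715 = 2.33684 + 1.70430 = 4.0411
n_f = 1/4.0411 = 0.2475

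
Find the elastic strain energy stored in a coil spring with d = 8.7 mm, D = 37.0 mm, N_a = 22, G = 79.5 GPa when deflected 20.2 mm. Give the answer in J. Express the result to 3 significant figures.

k = Gd⁴/(8D³N_a) = (79.5×10³)(8.7⁴)/(8·37.0³·22) = 51.089 N/mm
U = ½kδ² = 0.5 × 51.089 × 20.2² = 10423 N·mm = 10.423 J

10.4 J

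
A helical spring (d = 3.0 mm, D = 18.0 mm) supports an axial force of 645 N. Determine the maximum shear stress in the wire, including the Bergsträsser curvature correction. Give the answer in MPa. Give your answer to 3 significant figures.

Spring index C = D/d = 18.0/3.0 = 6.0000
K_B = (4C+2)/(4C−3) = 26.000/21.000 = 1.2381
τ₀ = 8FD/(πd³) = 8·645·18.0/(π·3.0³) = 92880/84.823 = 1095 MPa
τ_max = K·τ₀ = 1.2381 × 1095 = 1355.7 MPa

1360 MPa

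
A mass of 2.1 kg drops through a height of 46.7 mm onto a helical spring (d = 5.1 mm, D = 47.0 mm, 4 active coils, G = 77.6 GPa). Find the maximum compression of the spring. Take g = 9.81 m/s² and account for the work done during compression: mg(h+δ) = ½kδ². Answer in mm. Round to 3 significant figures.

12.4 mm

k = Gd⁴/(8D³N_a) = (77.6×10³)(5.1⁴)/(8·47.0³·4) = 15.802 N/mm
W = mg = 2.1 × 9.81 = 20.601 N
½kδ² − Wδ − Wh = 0 → δ = (W + √(W² + 2kWh))/k
δ = (20.601 + √(424.4 + 30404.2))/15.802 = (20.601 + 175.58)/15.802 = 12.415 mm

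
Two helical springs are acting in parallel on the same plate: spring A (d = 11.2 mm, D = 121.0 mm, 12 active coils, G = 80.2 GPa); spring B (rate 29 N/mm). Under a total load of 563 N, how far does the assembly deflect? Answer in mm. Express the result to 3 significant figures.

15.5 mm

k_A = Gd⁴/(8D³N_a) = (80.2×10³)(11.2⁴)/(8·121.0³·12) = 7.4203 N/mm
Parallel: k_eq = 7.4203 + 29 = 36.42 N/mm
δ = F/k_eq = 563/36.42 = 15.458 mm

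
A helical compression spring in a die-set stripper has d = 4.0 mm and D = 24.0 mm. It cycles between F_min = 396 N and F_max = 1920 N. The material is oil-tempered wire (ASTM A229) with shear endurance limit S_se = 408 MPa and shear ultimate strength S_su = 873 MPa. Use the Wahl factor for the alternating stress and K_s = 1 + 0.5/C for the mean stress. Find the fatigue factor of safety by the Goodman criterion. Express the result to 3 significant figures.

C = D/d = 24.0/4.0 = 6.0000; K_W = (4C−1)/(4C−4)+0.615/C = 1.2525; K_s = 1+0.5/C = 1.0833
F_a = (F_max−F_min)/2 = 762 N; F_m = (F_max+F_min)/2 = 1158 N
τ_a = K_W·8F_aD/(πd³) = 1.2525 × 727.66 = 911.39 MPa
τ_m = K_s·8F_mD/(πd³) = 1.0833 × 1105.8 = 1198 MPa
Goodman: 1/n_f = τ_a/S_se + τ_m/S_su = 911.39/408 + 1198/873 = 2.23380 + 1.37223 = 3.606
n_f = 1/3.606 = 0.2773

0.277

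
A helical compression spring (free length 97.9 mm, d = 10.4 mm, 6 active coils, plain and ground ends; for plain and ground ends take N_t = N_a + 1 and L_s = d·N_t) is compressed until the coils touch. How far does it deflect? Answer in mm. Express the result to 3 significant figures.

25.1 mm

N_t = 7; L_s = 10.4·7 = 72.8 mm
δ_solid = L₀ − L_s = 97.9 − 72.8 = 25.1 mm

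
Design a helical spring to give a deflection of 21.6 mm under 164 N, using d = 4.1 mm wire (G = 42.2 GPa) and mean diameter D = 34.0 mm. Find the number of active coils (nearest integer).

5

Required rate k = F/δ = 164/21.6 = 7.5926 N/mm
N_a = Gd⁴/(8D³k) = (42.2×10³ × 4.1⁴)/(8 × 34.0³ × 7.5926)
    = 1.19247e+07 / 2.38735e+06 = 4.995 → 5 coils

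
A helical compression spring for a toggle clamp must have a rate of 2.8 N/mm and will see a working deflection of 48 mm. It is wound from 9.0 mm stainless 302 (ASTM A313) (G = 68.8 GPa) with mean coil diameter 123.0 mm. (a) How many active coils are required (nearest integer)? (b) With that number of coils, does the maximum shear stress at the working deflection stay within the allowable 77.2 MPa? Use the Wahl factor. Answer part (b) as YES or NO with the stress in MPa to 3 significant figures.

(a) 11 coils; (b) YES, τ_max = 62.8 MPa

N_a = Gd⁴/(8D³k) = (68.8×10³)(9.0⁴)/(8·123.0³·2.8) = 10.83 → N_a = 11
Actual rate k = Gd⁴/(8D³·11) = 2.7565 N/mm
Working load F = kδ = 2.7565·48 = 132.31 N
C = 123.0/9.0 = 13.6667; K_W = (4C−1)/(4C−4)+0.615/C = 1.1042
τ_max = K_W·8FD/(πd³) = 1.1042·56.849 = 62.773 MPa
τ_max ≤ 77.2 MPa → acceptable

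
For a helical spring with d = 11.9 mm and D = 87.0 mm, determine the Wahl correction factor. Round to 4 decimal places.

1.2030

C = D/d = 87.0/11.9 = 7.3109
K_W = (4C−1)/(4C−4) + 0.615/C = 28.244/25.244 + 0.0841 = 1.2030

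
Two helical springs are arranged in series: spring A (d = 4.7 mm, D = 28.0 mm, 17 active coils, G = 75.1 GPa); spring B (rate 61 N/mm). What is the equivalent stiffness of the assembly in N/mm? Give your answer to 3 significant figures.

10.2 N/mm

k_A = Gd⁴/(8D³N_a) = (75.1×10³)(4.7⁴)/(8·28.0³·17) = 12.275 N/mm
Series: 1/k_eq = 1/12.275 + 1/61 = 0.09786; k_eq = 10.219 N/mm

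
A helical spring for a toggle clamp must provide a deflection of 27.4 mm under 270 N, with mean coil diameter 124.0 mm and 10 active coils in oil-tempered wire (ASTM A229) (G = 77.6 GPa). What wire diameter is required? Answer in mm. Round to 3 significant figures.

11.8 mm

Required rate k = F/δ = 270/27.4 = 9.854 N/mm
d = (8D³N_a·k / G)^(1/4) = (8·124.0³·10·9.854 / (77.6×10³))^0.25
  = (19369)^0.25 = 11.7971 mm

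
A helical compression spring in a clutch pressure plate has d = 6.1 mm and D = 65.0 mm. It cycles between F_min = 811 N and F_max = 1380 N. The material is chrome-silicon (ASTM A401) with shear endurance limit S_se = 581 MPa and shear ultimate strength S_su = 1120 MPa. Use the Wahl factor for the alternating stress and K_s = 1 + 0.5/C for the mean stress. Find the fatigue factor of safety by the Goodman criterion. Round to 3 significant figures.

C = D/d = 65.0/6.1 = 10.6557; K_W = (4C−1)/(4C−4)+0.615/C = 1.1354; K_s = 1+0.5/C = 1.0469
F_a = (F_max−F_min)/2 = 284.5 N; F_m = (F_max+F_min)/2 = 1095.5 N
τ_a = K_W·8F_aD/(πd³) = 1.1354 × 207.47 = 235.55 MPa
τ_m = K_s·8F_mD/(πd³) = 1.0469 × 798.87 = 836.36 MPa
Goodman: 1/n_f = τ_a/S_se + τ_m/S_su = 235.55/581 + 836.36/1120 = 0.40543 + 0.74675 = 1.1522
n_f = 1/1.1522 = 0.8679

0.868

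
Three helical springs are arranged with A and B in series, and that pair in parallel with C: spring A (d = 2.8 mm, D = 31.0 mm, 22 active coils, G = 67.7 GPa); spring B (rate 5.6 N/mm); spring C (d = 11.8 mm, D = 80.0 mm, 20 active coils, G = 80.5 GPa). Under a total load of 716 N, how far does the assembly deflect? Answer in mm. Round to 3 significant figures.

k_A = Gd⁴/(8D³N_a) = (67.7×10³)(2.8⁴)/(8·31.0³·22) = 0.79364 N/mm
k_C = Gd⁴/(8D³N_a) = (80.5×10³)(11.8⁴)/(8·80.0³·20) = 19.052 N/mm
Springs A,B series: k_AB = 1/(1/0.79364+1/5.6) = 0.69513 N/mm; parallel with C: k_eq = 0.69513+19.052 = 19.747 N/mm
δ = F/k_eq = 716/19.747 = 36.259 mm

36.3 mm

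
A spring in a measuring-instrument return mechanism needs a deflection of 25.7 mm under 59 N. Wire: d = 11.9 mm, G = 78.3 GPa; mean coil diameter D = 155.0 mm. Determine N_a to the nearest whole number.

23

Required rate k = F/δ = 59/25.7 = 2.2957 N/mm
N_a = Gd⁴/(8D³k) = (78.3×10³ × 11.9⁴)/(8 × 155.0³ × 2.2957)
    = 1.57018e+09 / 6.83918e+07 = 22.96 → 23 coils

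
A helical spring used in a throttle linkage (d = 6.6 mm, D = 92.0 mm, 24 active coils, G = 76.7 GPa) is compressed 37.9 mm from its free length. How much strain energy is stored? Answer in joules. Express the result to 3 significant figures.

0.699 J

k = Gd⁴/(8D³N_a) = (76.7×10³)(6.6⁴)/(8·92.0³·24) = 0.97343 N/mm
U = ½kδ² = 0.5 × 0.97343 × 37.9² = 699.12 N·mm = 0.69912 J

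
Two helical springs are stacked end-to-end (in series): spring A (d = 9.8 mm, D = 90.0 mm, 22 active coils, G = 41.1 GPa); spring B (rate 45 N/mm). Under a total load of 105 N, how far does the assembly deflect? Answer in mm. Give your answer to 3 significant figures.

k_A = Gd⁴/(8D³N_a) = (41.1×10³)(9.8⁴)/(8·90.0³·22) = 2.9546 N/mm
Series: 1/k_eq = 1/2.9546 + 1/45 = 0.36067; k_eq = 2.7726 N/mm
δ = F/k_eq = 105/2.7726 = 37.871 mm

37.9 mm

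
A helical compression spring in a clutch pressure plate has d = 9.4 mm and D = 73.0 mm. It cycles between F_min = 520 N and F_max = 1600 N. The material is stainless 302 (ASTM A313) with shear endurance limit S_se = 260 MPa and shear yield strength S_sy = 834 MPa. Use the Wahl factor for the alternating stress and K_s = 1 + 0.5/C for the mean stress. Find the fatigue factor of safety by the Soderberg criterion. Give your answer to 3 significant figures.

1.17

C = D/d = 73.0/9.4 = 7.7660; K_W = (4C−1)/(4C−4)+0.615/C = 1.1900; K_s = 1+0.5/C = 1.0644
F_a = (F_max−F_min)/2 = 540 N; F_m = (F_max+F_min)/2 = 1060 N
τ_a = K_W·8F_aD/(πd³) = 1.1900 × 120.86 = 143.83 MPa
τ_m = K_s·8F_mD/(πd³) = 1.0644 × 237.24 = 252.51 MPa
Soderberg: 1/n_f = τ_a/S_se + τ_m/S_sy = 143.83/260 + 252.51/834 = 0.55317 + 0.30277 = 0.85595
n_f = 1/0.85595 = 1.168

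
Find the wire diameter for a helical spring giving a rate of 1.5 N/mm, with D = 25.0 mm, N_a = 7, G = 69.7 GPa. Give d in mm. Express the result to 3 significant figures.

2.08 mm

d = (8D³N_a·k / G)^(1/4) = (8·25.0³·7·1.5 / (69.7×10³))^0.25
  = (18.831)^0.25 = 2.0831 mm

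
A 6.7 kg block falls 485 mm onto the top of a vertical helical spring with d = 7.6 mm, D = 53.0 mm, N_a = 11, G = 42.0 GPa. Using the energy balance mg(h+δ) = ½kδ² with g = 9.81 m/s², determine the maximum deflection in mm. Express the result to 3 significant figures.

83.6 mm

k = Gd⁴/(8D³N_a) = (42.0×10³)(7.6⁴)/(8·53.0³·11) = 10.695 N/mm
W = mg = 6.7 × 9.81 = 65.727 N
½kδ² − Wδ − Wh = 0 → δ = (W + √(W² + 2kWh))/k
δ = (65.727 + √(4320 + 681882))/10.695 = (65.727 + 828.37)/10.695 = 83.597 mm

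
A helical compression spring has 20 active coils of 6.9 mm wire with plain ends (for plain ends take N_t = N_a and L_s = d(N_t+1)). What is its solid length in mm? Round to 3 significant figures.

plain ends: N_t = N_a = 20
L_s = d·(N_t+1) = 6.9 × 21 = 144.9 mm

145 mm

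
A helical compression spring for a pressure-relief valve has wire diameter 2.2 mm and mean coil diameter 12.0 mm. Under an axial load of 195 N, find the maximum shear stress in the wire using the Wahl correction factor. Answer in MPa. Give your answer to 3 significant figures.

Spring index C = D/d = 12.0/2.2 = 5.4545
K_W = (4C−1)/(4C−4) + 0.615/C = 20.818/17.818 + 0.1128 = 1.2811
τ₀ = 8FD/(πd³) = 8·195·12.0/(π·2.2³) = 18720/33.452 = 559.61 MPa
τ_max = K·τ₀ = 1.2811 × 559.61 = 716.93 MPa

717 MPa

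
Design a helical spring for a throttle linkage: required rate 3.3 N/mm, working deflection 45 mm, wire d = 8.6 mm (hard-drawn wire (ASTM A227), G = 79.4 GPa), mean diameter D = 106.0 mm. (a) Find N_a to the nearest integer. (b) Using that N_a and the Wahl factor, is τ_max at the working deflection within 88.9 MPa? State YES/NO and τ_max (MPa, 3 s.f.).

N_a = Gd⁴/(8D³k) = (79.4×10³)(8.6⁴)/(8·106.0³·3.3) = 13.81 → N_a = 14
Actual rate k = Gd⁴/(8D³·14) = 3.256 N/mm
Working load F = kδ = 3.256·45 = 146.52 N
C = 106.0/8.6 = 12.3256; K_W = (4C−1)/(4C−4)+0.615/C = 1.1161
τ_max = K_W·8FD/(πd³) = 1.1161·62.179 = 69.399 MPa
τ_max ≤ 88.9 MPa → acceptable

(a) 14 coils; (b) YES, τ_max = 69.4 MPa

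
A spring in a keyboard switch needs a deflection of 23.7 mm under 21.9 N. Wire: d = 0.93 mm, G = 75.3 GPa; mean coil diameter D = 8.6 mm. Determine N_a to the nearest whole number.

Required rate k = F/δ = 21.9/23.7 = 0.92405 N/mm
N_a = Gd⁴/(8D³k) = (75.3×10³ × 0.93⁴)/(8 × 8.6³ × 0.92405)
    = 56328.3 / 4701.98 = 11.98 → 12 coils

12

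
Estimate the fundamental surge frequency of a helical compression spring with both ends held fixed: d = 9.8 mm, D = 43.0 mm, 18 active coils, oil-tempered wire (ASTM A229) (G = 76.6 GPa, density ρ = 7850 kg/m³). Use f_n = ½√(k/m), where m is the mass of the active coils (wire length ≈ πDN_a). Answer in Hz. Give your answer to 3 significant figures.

k = Gd⁴/(8D³N_a) = (76.6×10³)(9.8⁴)/(8·43.0³·18) = 61.711 N/mm = 61711 N/m
Wire length L = πDN_a = π·43.0·18 = 2431.6 mm
m = ρ·(πd²/4)·L = 7850 × 75.43×10⁻⁶ m² × 2.4316 m = 1.4398 kg
f_n = ½√(k/m) = 0.5·√(61711/1.4398) = 0.5·√(42861) = 103.51 Hz

104 Hz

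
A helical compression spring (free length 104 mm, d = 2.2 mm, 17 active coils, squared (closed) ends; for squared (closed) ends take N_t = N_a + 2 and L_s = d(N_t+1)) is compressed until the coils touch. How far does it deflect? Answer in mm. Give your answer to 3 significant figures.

60.0 mm

N_t = 19; L_s = 2.2·20 = 44 mm
δ_solid = L₀ − L_s = 104 − 44 = 60 mm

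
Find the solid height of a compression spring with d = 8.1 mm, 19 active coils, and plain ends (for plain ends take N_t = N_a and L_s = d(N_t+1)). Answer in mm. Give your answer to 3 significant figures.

162 mm

plain ends: N_t = N_a = 19
L_s = d·(N_t+1) = 8.1 × 20 = 162 mm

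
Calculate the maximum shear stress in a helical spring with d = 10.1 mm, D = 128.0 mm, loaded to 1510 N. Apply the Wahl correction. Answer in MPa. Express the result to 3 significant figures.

Spring index C = D/d = 128.0/10.1 = 12.6733
K_W = (4C−1)/(4C−4) + 0.615/C = 49.693/46.693 + 0.0485 = 1.1128
τ₀ = 8FD/(πd³) = 8·1510·128.0/(π·10.1³) = 1.54624e+06/3236.8 = 477.71 MPa
τ_max = K·τ₀ = 1.1128 × 477.71 = 531.58 MPa

532 MPa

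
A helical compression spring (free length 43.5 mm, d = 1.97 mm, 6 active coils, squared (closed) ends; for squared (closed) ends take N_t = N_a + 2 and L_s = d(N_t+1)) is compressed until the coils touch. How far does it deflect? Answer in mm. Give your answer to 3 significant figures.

25.8 mm

N_t = 8; L_s = 1.97·9 = 17.73 mm
δ_solid = L₀ − L_s = 43.5 − 17.73 = 25.77 mm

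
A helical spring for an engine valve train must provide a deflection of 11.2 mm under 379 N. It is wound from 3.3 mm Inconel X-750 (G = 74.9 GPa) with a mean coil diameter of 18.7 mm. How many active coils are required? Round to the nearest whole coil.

Required rate k = F/δ = 379/11.2 = 33.839 N/mm
N_a = Gd⁴/(8D³k) = (74.9×10³ × 3.3⁴)/(8 × 18.7³ × 33.839)
    = 8.88255e+06 / 1.77026e+06 = 5.018 → 5 coils

5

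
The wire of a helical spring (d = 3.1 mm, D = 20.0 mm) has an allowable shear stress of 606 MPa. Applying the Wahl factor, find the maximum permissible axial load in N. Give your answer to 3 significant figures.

C = D/d = 20.0/3.1 = 6.4516
K_W = (4C−1)/(4C−4) + 0.615/C = 24.806/21.806 + 0.0953 = 1.2329
τ_max = K·8FD/(πd³) → F_max = τ_allow·πd³/(8DK)
F_max = 606·π·3.1³/(8·20.0·1.2329) = 56716/197.26 = 287.51 N

288 N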